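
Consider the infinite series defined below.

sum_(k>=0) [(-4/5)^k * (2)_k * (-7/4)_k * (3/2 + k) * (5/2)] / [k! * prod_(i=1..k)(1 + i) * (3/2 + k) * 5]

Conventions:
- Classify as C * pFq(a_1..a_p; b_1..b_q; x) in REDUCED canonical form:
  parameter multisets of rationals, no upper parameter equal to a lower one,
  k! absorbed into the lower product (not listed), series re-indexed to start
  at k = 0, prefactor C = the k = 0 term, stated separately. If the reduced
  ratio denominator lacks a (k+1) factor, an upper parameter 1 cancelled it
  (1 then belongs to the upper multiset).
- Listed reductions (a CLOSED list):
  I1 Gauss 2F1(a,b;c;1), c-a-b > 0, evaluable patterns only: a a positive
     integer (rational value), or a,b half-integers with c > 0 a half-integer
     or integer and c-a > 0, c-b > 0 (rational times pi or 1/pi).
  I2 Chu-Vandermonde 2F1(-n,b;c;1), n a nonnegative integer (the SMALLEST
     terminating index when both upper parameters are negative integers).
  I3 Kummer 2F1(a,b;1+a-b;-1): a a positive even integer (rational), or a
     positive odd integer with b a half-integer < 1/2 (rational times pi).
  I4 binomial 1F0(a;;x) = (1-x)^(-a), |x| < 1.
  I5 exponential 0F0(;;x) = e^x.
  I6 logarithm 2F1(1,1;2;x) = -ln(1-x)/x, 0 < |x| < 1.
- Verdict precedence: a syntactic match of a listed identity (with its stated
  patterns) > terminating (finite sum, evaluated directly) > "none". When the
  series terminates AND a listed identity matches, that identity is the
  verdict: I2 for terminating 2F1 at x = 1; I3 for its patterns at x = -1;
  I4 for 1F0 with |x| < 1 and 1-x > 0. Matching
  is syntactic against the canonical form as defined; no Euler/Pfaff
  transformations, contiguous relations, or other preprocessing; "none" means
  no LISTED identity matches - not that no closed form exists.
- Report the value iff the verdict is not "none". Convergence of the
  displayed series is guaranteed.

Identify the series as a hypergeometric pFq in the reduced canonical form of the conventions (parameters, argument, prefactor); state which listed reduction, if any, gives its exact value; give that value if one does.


First insight: x = (-4/5) and the constant factors (prefactor 1/2) combine into one prefactor.
Ratio: r(k) = (-4/5) * (k-7/4) / [(k+1)] - poly over poly, x = (-4/5) from leading terms; C = 1/2 at k = 0.

Classification (C = 1/2): 1F0 with upper {-7/4}, lower {-}, argument x = -4/5. Verdict: the binomial series (I4) applies (the 1F0 binomial series: exponent 7/4, x = -4/5). Its exact value is (1/2) * (9/5)^(7/4).


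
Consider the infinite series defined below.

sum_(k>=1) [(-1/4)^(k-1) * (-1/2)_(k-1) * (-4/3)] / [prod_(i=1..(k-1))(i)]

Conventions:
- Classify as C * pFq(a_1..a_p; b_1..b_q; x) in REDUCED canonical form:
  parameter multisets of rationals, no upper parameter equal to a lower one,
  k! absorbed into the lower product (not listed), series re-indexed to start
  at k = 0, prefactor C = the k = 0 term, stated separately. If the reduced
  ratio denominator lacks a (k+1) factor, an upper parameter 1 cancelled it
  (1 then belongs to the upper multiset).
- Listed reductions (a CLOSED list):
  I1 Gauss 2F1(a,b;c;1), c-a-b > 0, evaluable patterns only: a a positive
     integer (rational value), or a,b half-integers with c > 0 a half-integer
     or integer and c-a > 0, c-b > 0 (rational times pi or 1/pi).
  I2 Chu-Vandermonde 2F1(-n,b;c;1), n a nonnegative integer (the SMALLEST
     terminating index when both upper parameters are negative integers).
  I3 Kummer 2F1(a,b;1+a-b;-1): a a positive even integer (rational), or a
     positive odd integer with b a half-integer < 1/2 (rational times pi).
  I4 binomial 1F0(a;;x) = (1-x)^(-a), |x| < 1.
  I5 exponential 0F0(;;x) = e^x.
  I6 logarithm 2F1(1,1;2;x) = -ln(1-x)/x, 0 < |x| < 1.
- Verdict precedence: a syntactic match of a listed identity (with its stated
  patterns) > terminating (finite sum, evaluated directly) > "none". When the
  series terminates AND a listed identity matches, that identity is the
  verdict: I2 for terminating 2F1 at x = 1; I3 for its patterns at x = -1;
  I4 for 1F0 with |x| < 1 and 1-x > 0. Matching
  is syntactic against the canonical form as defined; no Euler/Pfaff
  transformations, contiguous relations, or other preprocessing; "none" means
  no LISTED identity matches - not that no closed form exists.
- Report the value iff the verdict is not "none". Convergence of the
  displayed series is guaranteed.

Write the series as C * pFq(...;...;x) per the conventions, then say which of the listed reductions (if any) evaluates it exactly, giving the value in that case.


At argument -1/4: a 1F0 with upper {-1/2}, lower {-}, scaled by C = -4/3. Verdict: the I4 binomial reduction fires (the 1F0 binomial series: exponent 1/2, x = -1/4). Value: (-4/3) * (5/4)^(1/2).

The tell: t_0 being -4/3, the product of the first k integers (C = -4/3, x = -1/4) is k!.
Step ratio: r(k) = (-1/4) * (k-1/2) / [(k+1)] ; factor over Q: parameters, x = (-1/4), and C = -4/3.


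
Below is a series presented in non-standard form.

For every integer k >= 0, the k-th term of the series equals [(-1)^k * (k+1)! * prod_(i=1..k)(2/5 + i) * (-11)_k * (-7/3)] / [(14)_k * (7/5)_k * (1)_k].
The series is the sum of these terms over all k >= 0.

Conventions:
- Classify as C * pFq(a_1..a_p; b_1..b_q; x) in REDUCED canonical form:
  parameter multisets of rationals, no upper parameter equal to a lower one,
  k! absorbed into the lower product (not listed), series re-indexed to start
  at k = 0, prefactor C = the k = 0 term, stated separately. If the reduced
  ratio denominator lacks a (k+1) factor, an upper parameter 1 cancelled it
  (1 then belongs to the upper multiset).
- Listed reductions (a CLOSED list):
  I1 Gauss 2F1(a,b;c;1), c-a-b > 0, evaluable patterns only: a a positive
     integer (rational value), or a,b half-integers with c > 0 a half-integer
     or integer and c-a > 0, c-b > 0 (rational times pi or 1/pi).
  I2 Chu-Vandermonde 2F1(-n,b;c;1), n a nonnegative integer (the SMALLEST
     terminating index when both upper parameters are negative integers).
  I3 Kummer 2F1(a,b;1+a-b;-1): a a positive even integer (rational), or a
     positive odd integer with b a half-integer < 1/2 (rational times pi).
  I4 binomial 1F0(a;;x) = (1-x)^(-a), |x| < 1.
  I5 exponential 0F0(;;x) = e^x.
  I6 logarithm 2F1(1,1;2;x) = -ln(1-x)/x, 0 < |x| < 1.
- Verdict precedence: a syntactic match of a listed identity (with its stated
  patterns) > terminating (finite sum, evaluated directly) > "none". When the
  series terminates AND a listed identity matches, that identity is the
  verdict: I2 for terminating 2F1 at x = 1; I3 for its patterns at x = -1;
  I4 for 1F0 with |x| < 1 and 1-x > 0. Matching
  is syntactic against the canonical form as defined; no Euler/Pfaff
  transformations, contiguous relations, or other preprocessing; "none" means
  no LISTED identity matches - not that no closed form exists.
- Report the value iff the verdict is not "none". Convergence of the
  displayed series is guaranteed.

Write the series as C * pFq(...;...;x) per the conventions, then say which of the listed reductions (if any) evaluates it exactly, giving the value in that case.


x = -1 here; the reduced form reads 2F1, upper {-11, 2}, lower {14}, C = -7/3. Verdict: Kummer (I3) fires (x = -1; c = 14 equals 1+a-b for upper {-11, 2}: listed pattern). Hence: -91/6.

Key observation: with t_0 = -7/3, (1)_k (C = -7/3) is k! itself.
Consecutive-term ratio: r(k) = (-1) * (k-11) (k+2) / [(k+14) (k+1)] - rational; roots negated = parameters, x = (-1), C = -7/3.


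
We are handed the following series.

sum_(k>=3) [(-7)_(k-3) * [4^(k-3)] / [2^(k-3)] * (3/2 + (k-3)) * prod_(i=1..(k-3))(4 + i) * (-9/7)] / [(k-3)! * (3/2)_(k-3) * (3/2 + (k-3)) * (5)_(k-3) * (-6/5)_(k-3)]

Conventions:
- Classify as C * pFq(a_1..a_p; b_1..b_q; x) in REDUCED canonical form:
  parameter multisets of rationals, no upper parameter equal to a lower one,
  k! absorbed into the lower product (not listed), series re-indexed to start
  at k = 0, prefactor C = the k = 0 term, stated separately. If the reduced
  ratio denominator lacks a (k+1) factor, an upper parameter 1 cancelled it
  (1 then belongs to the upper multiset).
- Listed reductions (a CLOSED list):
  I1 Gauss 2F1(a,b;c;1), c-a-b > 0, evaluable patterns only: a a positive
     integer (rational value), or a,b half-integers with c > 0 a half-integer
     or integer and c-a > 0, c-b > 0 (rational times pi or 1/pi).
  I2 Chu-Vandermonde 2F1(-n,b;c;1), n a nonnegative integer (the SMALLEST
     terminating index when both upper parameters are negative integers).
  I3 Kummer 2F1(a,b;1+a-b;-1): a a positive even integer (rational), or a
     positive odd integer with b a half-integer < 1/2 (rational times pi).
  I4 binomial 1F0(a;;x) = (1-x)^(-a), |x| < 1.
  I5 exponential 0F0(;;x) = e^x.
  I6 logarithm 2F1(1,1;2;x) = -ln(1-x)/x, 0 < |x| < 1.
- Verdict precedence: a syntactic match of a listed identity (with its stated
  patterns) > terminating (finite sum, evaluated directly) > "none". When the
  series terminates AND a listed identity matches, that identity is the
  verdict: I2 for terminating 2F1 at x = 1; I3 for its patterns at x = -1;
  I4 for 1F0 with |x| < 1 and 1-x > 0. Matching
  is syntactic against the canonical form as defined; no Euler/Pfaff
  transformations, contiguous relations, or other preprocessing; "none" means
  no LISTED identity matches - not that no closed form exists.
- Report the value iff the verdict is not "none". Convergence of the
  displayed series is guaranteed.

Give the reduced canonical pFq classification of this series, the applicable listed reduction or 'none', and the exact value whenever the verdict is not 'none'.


With C = -9/7: the canonical form is 1F2(-7; -6/5, 3/2; 2). Verdict: terminating - upper -7 stops the sum at k = 7; the 8 terms are added exactly. Exact value: -14285249483/679377699.

First insight: from the first term -9/7: the running product (C = -9/7) telescopes to a rising factorial.
Consecutive-term ratio: r(k) = 2 * (k-7) / [(k-6/5) (k+3/2) (k+1)] - rational in k, leading ratio 2; with t_0 = -9/7, classification follows.


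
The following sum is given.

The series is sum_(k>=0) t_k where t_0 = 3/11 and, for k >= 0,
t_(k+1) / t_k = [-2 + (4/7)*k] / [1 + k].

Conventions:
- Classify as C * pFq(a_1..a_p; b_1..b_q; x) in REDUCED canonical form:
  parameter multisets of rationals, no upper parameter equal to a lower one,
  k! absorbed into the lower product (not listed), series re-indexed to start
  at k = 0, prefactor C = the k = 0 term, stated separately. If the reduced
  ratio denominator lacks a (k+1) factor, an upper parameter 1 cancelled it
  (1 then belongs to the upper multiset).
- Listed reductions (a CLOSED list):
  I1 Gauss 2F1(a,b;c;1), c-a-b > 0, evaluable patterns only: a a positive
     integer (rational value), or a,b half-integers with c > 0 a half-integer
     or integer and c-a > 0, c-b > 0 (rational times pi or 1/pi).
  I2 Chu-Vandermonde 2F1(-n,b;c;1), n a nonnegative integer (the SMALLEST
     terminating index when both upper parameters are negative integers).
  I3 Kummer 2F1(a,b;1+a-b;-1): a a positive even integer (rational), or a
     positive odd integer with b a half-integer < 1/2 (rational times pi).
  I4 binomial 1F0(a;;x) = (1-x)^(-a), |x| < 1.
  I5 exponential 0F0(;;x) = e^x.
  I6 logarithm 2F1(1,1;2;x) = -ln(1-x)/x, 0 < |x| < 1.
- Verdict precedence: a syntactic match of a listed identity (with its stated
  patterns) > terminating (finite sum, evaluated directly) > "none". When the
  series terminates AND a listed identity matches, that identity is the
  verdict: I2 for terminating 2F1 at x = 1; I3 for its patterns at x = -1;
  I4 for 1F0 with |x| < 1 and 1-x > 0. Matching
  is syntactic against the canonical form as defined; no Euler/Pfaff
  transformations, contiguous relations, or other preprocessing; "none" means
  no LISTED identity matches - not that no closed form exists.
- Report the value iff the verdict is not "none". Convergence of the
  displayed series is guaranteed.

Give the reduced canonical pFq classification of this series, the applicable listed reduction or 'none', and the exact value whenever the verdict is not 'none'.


The tell: t_0 being 3/11, factor the ratio over Q (C = 3/11, x = 4/7): negated roots = parameters.
Adjacent-term ratio: r(k) = (4/7) * (k-7/2) / [(k+1)] - rational in k. x = (4/7); t_0 = 3/11; negate the roots.

This is 3/11 * 1F0(-7/2; -; 4/7) in reduced canonical form. Verdict: binomial (I4) fires (the 1F0 binomial series: exponent 7/2, x = 4/7). Value: (3/11) * (3/7)^(7/2).


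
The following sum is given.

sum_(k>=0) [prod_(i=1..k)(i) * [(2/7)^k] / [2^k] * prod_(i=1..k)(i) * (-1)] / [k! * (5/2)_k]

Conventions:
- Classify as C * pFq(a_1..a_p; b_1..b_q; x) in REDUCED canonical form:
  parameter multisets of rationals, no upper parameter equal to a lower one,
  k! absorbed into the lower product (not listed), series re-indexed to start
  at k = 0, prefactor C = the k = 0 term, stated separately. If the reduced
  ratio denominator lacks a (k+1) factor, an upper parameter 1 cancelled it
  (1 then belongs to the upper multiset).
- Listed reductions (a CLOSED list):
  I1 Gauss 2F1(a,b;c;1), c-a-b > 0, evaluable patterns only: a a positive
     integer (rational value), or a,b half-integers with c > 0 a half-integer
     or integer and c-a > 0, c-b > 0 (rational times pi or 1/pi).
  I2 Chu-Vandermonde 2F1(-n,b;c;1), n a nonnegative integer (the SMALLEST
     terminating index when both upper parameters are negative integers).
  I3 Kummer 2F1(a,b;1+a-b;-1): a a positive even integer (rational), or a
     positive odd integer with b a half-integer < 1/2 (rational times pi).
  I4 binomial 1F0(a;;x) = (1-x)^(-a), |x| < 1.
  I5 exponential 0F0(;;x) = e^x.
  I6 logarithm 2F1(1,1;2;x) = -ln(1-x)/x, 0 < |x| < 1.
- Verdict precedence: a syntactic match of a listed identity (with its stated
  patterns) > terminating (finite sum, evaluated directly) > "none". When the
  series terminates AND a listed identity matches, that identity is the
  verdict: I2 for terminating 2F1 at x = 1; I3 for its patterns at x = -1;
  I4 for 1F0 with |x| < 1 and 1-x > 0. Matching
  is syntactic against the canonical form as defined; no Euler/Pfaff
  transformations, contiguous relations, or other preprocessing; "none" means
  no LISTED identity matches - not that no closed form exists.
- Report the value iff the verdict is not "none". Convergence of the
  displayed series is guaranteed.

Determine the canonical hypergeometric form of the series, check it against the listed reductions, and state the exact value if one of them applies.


The series (x = 1/7) is 2F1: upper {1, 1}, lower {5/2}, prefactor -1. Verdict: none (x = 1/7): each listed identity misses the multisets {1, 1} ; {5/2}.

Structural cue: t_0 = -1 here, and the two k-th powers (C = -1) combine into one argument.
Step ratio: r(k) = (1/7) * (k+1) (k+1) / [(k+5/2) (k+1)] - poly over poly, x = (1/7) from leading terms; C = -1 at k = 0.


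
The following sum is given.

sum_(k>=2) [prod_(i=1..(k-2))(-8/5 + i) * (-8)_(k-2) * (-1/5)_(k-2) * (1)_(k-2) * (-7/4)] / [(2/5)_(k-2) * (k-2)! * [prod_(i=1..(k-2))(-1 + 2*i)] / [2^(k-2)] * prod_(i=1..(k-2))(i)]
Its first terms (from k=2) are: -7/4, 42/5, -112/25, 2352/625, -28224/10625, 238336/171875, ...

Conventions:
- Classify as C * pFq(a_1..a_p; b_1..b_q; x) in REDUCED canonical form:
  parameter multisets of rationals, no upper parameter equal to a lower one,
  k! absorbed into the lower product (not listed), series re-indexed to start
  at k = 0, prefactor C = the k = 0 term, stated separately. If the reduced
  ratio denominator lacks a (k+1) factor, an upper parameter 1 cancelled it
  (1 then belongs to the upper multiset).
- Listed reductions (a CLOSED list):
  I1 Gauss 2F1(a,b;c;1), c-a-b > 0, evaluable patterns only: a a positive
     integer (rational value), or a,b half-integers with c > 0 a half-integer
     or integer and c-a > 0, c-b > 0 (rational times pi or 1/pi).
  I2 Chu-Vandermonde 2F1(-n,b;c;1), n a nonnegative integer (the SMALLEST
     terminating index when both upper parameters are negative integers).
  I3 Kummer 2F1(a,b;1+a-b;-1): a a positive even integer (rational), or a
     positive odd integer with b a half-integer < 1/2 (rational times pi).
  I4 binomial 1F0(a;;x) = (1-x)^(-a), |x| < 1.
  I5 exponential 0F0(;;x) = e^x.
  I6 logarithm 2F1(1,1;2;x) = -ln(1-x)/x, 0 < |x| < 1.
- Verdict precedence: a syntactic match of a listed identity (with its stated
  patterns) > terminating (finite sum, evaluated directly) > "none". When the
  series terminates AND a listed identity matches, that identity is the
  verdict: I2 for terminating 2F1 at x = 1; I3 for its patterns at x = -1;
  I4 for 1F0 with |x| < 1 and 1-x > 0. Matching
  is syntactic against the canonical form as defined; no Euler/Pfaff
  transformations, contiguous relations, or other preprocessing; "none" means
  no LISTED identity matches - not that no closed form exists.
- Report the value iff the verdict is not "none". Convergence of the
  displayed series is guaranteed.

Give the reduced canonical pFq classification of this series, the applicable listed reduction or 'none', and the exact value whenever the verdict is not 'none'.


The series (x = 1) is 3F2: upper {-8, -3/5, -1/5}, lower {2/5, 1/2}, prefactor -7/4. Verdict: terminating - the sum ends at index 8 because -8 is a negative integer; exact evaluation follows. Value: 134903398614299/31621992187500.

Structural cue: t_0 being -7/4, the lower running product (C = -7/4) is a rising factorial.
Term ratio: r(k) = 1 * (k-8) (k-3/5) (k-1/5) / [(k+2/5) (k+1/2) (k+1)] ; factor over Q: parameters, x = 1, and C = -7/4.


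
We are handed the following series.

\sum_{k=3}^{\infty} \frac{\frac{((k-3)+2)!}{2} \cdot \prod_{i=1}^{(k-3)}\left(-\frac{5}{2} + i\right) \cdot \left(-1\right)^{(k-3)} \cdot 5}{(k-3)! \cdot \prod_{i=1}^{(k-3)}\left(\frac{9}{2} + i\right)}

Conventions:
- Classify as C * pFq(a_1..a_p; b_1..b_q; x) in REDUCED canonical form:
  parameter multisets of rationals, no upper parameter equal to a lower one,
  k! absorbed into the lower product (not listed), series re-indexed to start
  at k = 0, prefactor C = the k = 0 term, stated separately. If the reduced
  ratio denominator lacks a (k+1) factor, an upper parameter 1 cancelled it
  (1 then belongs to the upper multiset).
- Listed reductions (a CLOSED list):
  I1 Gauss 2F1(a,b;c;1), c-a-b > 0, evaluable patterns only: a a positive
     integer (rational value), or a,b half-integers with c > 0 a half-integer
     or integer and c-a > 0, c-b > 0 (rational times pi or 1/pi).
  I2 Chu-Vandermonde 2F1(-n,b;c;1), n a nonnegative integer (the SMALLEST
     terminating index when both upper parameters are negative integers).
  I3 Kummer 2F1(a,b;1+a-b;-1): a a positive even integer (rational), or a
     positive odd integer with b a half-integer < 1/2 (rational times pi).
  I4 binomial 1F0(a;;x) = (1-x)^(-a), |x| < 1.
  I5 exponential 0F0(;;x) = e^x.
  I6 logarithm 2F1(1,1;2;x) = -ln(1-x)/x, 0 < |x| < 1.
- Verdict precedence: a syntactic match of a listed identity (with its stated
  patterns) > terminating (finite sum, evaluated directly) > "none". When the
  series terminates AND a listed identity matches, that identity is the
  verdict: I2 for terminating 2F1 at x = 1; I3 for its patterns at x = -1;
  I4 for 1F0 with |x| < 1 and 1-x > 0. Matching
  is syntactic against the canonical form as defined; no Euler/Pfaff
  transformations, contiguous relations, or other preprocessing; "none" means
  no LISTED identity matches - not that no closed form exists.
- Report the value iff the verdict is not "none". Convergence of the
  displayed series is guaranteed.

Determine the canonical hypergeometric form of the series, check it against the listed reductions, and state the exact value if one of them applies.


x = -1 here; the reduced form reads 2F1, upper {-\frac{3}{2}, 3}, lower {\frac{11}{2}}, C = 5. Verdict (x = -1): Kummer (I3) applies (x = -1; c = \frac{11}{2} equals 1+a-b for upper {-\frac{3}{2}, 3}: listed pattern). Hence: \frac{1575}{512} \cdot \pi.

The tell: t_0 being 5, the running product (prefactor 5) telescopes to a rising factorial.
Consecutive-term ratio: r(k) = -1 * (k-\frac{3}{2}) (k+3) / [(k+\frac{11}{2}) (k+1)] - rational in k. x = -1; t_0 = 5; negate the roots.


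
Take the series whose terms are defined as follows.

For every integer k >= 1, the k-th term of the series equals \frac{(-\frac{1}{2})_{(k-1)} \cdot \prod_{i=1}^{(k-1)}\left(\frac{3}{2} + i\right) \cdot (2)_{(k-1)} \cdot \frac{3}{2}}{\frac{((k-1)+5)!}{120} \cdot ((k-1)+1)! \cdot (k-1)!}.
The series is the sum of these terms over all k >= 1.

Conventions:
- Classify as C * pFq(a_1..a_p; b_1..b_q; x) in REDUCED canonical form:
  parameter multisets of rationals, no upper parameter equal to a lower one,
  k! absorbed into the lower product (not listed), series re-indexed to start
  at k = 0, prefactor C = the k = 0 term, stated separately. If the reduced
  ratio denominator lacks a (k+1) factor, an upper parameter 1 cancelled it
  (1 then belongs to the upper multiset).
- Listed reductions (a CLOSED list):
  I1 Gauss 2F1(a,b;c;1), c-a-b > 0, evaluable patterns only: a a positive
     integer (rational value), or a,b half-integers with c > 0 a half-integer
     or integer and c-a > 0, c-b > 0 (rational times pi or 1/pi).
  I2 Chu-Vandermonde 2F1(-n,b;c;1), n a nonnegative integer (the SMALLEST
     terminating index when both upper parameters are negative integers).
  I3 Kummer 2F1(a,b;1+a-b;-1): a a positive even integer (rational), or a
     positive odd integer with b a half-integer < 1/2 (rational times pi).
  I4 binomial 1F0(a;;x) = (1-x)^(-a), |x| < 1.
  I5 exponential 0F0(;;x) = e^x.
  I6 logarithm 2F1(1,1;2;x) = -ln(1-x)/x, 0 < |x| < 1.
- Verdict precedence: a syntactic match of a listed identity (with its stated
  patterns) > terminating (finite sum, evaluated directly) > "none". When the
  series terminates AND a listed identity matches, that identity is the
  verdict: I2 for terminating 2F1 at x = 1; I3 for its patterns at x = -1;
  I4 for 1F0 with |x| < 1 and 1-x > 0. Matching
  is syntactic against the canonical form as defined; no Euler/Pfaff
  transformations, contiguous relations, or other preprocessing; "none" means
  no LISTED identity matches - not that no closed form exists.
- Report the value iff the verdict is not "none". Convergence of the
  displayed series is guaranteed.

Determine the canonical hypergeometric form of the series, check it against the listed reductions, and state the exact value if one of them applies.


At argument 1: a 2F1 with upper {-\frac{1}{2}, \frac{5}{2}}, lower {6}, scaled by C = \frac{3}{2}. Verdict at x = 1: Gauss's theorem I1 (half-integer case) matches (x = 1; upper {-\frac{1}{2}, \frac{5}{2}} half-integers, c = 6 in the evaluable pattern). Its exact value is \frac{4096}{1155} / \pi.

Key observation: with t_0 = \frac{3}{2}, the denominator's factorial ratio (prefactor 3/2) is a lower Pochhammer.
Step ratio: r(k) = 1 * (k-\frac{1}{2}) (k+\frac{5}{2}) / [(k+6) (k+1)] - rational; roots negated = parameters, x = 1, C = \frac{3}{2}.


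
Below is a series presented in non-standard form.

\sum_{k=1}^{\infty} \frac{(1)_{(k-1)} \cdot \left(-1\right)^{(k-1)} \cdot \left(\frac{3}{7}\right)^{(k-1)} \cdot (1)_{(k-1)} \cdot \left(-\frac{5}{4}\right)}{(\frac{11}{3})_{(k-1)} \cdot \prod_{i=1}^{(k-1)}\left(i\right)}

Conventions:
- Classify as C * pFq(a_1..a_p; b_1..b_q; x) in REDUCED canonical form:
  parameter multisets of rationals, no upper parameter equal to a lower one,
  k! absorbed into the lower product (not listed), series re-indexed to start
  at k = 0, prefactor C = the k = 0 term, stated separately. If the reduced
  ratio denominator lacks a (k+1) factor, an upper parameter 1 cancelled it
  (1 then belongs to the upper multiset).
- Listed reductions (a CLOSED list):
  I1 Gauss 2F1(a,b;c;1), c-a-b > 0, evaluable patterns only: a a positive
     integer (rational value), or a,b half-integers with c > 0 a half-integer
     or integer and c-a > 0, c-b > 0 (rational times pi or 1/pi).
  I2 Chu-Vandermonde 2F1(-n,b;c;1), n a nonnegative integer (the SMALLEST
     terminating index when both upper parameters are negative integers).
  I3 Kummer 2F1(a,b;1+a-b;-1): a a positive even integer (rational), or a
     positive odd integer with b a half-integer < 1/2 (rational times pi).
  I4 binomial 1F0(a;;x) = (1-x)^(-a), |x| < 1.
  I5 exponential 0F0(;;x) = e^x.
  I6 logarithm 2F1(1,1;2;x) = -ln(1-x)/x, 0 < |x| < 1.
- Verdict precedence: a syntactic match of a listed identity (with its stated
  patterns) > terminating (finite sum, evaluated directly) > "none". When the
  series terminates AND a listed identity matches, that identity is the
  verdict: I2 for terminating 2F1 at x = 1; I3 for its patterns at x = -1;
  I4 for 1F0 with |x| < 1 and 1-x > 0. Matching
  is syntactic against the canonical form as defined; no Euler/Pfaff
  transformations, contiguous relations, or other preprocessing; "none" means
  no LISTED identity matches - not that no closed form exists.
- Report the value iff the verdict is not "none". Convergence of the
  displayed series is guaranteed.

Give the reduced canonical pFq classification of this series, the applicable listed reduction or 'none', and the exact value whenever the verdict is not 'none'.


Classification (C = -\frac{5}{4}): 2F1 with upper {1, 1}, lower {\frac{11}{3}}, argument x = -\frac{3}{7}. Verdict: none. Every listed pattern misses the 2F1 form at -\frac{3}{7}, upper {1, 1}.

Structural cue: t_0 = -\frac{5}{4} here, and the (-1)^k factor (prefactor -5/4) folds into the argument's sign.
Consecutive-term ratio: r(k) = -\frac{3}{7} * (k+1) (k+1) / [(k+\frac{11}{3}) (k+1)] - rational in k. x = -\frac{3}{7}; t_0 = -\frac{5}{4}; negate the roots.


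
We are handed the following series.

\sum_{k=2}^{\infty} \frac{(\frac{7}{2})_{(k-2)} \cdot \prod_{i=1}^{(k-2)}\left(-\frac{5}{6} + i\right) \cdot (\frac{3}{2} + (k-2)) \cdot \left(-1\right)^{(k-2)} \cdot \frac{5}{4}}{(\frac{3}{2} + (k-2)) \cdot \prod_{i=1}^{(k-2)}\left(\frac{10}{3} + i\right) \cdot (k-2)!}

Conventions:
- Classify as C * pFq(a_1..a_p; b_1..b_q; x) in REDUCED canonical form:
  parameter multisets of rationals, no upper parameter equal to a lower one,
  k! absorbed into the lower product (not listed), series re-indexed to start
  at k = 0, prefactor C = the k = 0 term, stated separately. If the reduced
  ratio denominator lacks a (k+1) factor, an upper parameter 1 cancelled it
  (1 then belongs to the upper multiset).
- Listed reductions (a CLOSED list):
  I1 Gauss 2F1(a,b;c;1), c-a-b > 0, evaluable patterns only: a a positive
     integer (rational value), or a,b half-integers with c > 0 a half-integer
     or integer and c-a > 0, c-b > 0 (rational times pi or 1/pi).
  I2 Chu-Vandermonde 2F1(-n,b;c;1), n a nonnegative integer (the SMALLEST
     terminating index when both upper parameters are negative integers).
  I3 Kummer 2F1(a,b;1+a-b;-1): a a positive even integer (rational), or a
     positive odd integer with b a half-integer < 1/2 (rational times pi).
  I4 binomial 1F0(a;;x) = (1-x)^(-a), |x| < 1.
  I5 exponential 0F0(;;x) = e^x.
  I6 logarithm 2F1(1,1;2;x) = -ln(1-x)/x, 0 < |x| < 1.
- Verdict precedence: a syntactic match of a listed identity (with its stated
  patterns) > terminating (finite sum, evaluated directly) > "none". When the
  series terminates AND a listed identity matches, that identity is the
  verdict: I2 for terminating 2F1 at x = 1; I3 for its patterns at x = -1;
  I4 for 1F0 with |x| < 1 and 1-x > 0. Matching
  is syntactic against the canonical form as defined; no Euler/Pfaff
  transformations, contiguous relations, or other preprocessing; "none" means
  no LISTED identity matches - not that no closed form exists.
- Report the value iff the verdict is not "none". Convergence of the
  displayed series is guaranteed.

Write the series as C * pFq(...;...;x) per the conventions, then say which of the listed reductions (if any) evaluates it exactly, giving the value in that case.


Classification (C = \frac{5}{4}): 2F1 with upper {\frac{1}{6}, \frac{7}{2}}, lower {\frac{13}{3}}, argument x = -1. Verdict: none. No listed pattern accepts 2F1(\frac{1}{6}, \frac{7}{2}; \frac{13}{3}; -1).

Structural cue: t_0 being \frac{5}{4}, the running product (prefactor 5/4) telescopes to a rising factorial.
Term ratio: r(k) = -1 * (k+\frac{1}{6}) (k+\frac{7}{2}) / [(k+\frac{13}{3}) (k+1)] ; factor over Q: parameters, x = -1, and C = \frac{5}{4}.


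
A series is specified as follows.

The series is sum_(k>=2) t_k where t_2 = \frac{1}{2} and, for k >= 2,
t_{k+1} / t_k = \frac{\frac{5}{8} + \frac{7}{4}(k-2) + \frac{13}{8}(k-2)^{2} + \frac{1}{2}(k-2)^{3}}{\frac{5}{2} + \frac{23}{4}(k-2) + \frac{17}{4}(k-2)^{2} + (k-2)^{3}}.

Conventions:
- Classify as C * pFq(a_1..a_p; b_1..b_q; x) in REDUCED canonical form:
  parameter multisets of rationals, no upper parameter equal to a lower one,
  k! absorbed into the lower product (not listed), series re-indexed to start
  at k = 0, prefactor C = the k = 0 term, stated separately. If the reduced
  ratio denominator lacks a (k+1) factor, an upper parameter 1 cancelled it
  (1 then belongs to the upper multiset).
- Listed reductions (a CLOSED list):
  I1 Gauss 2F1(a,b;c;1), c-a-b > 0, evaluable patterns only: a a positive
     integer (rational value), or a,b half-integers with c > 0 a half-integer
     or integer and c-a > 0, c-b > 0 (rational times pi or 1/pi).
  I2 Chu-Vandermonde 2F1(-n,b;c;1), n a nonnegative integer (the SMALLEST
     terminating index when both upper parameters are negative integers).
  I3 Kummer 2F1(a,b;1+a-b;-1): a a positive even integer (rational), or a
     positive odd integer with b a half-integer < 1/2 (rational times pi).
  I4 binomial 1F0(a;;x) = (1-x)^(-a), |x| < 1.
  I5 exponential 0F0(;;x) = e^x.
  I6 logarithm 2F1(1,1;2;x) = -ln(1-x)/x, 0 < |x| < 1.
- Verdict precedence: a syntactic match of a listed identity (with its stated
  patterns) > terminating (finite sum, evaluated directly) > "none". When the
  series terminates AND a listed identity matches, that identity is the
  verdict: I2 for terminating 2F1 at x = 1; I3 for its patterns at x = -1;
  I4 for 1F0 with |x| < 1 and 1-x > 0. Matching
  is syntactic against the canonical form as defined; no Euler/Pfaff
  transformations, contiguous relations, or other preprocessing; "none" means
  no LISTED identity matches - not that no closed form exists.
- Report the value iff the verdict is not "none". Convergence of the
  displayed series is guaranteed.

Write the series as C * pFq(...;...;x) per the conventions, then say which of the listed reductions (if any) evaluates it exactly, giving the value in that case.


This is \frac{1}{2} * 2F1(1, 1; 2; \frac{1}{2}) in reduced canonical form. Verdict: this is the logarithmic series (I6) (the logarithm: parameters (1,1;2), x = \frac{1}{2}). Its exact value is \left(-1\right) \cdot \ln\left(\frac{1}{2}\right).

Structural cue: from the first term \frac{1}{2}: the parameter 5/4 appears in both the upper and lower lists and cancels.
Adjacent-term ratio: r(k) = \frac{1}{2} * (k+1) (k+1) / [(k+2) (k+1)] - rational in k. x = \frac{1}{2}; t_0 = \frac{1}{2}; negate the roots.


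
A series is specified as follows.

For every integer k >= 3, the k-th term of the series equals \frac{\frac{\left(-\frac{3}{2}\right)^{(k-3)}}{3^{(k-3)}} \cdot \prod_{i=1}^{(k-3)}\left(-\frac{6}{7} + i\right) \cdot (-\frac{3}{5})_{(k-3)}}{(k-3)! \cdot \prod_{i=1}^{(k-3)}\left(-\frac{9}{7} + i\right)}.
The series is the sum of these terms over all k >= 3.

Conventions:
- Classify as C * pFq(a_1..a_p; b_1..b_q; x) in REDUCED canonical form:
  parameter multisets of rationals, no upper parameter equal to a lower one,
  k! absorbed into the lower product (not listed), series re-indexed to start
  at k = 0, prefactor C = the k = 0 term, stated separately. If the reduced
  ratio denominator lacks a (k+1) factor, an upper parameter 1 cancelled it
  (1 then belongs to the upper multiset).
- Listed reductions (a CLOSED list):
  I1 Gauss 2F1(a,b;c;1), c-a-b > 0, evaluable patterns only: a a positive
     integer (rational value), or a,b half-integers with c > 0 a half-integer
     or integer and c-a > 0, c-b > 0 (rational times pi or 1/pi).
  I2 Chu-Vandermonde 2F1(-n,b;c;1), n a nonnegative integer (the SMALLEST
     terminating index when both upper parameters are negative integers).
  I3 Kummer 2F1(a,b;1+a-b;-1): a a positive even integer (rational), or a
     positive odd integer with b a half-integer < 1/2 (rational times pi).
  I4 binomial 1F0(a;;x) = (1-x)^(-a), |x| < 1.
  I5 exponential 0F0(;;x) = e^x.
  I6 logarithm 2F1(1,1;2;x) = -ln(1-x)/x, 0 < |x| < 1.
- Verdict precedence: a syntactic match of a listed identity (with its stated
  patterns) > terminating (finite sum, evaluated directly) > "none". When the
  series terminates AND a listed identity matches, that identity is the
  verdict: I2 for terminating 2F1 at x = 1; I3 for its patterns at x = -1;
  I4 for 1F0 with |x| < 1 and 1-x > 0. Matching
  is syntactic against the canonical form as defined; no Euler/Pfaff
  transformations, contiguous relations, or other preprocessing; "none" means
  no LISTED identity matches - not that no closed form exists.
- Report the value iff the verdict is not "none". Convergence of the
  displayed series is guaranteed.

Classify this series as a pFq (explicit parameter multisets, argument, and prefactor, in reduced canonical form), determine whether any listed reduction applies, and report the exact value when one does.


x = -\frac{1}{2} here; the reduced form reads 2F1, upper {-\frac{3}{5}, \frac{1}{7}}, lower {-\frac{2}{7}}, C = 1. Verdict: none. Every listed pattern misses the 2F1 form at -\frac{1}{2}, upper {-\frac{3}{5}, \frac{1}{7}}.

First insight: from the first term 1: the two k-th powers (prefactor 1) combine into one argument.
Step ratio: r(k) = -\frac{1}{2} * (k-\frac{3}{5}) (k+\frac{1}{7}) / [(k-\frac{2}{7}) (k+1)] - rational in k, leading ratio -\frac{1}{2}; with t_0 = 1, classification follows.


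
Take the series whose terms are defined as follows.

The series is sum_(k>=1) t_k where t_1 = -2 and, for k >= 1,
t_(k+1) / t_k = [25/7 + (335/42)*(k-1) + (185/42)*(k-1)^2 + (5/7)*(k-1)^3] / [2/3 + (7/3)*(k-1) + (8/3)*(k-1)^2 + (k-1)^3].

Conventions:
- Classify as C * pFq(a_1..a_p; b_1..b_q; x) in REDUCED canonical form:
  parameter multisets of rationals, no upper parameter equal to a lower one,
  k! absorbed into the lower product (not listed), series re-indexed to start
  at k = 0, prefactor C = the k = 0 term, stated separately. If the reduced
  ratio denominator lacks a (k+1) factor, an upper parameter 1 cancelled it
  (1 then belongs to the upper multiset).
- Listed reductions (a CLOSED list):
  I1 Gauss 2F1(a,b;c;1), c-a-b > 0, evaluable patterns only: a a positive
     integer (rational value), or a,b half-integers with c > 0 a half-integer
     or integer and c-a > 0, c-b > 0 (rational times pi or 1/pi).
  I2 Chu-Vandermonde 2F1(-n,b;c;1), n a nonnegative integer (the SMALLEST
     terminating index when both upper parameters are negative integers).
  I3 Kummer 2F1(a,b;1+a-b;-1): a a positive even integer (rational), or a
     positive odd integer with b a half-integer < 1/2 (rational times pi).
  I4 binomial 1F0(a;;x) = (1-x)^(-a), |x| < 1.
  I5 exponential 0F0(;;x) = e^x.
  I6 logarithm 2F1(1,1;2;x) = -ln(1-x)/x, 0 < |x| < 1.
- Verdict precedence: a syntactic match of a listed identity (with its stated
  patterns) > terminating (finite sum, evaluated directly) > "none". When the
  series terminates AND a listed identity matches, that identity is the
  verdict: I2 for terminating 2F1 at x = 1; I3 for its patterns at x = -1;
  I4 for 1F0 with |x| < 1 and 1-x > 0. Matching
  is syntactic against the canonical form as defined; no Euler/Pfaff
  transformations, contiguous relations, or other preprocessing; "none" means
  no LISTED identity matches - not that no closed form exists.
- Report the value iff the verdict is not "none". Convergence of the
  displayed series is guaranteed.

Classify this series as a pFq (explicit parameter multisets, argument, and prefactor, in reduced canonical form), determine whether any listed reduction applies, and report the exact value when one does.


With C = -2: the canonical form is 2F1(5/2, 3; 1; 5/7). Verdict: none (x = 5/7): each listed identity misses the multisets {5/2, 3} ; {1}.

First insight: from the first term -2: cancel k + 2/3 from the displayed ratio first; then C = -2, x = 5/7.
Adjacent-term ratio: r(k) = (5/7) * (k+5/2) (k+3) / [(k+1) (k+1)] - rational; roots negated = parameters, x = (5/7), C = -2.


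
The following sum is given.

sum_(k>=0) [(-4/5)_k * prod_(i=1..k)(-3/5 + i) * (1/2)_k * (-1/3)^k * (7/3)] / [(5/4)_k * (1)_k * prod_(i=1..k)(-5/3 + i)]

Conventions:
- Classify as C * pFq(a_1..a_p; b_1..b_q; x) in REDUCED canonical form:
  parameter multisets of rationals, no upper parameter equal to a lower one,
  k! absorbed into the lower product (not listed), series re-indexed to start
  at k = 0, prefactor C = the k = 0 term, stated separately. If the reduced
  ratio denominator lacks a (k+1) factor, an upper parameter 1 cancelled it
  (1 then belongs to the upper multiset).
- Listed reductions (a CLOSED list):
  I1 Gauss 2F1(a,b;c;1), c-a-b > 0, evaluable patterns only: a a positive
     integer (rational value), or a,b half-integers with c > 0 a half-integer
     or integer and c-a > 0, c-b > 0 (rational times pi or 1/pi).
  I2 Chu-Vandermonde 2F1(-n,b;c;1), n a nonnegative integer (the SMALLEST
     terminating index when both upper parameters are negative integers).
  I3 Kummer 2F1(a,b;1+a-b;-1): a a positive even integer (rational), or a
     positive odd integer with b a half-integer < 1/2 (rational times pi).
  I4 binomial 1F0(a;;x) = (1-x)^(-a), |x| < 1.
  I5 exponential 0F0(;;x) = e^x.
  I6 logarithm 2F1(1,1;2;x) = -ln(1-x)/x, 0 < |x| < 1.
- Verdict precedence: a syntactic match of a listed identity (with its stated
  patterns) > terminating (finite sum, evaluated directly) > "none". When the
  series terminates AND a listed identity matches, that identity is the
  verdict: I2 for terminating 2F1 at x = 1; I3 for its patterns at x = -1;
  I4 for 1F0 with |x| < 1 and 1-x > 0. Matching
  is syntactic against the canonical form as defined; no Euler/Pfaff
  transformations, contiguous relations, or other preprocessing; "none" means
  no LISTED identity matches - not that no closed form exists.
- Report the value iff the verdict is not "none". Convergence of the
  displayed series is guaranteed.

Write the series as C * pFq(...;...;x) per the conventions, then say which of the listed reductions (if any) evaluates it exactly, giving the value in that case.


Prefactor 7/3, argument -1/3: 3F2 with upper {-4/5, 2/5, 1/2} over lower {-2/3, 5/4}. Verdict: none. Every listed pattern misses the 3F2 form at -1/3, upper {-4/5, 2/5, 1/2}.

The tell: with t_0 = 7/3, the running product (prefactor 7/3) telescopes to a rising factorial.
Consecutive-term ratio: r(k) = (-1/3) * (k-4/5) (k+2/5) (k+1/2) / [(k-2/3) (k+5/4) (k+1)] - rational in k, leading ratio (-1/3); with t_0 = 7/3, classification follows.


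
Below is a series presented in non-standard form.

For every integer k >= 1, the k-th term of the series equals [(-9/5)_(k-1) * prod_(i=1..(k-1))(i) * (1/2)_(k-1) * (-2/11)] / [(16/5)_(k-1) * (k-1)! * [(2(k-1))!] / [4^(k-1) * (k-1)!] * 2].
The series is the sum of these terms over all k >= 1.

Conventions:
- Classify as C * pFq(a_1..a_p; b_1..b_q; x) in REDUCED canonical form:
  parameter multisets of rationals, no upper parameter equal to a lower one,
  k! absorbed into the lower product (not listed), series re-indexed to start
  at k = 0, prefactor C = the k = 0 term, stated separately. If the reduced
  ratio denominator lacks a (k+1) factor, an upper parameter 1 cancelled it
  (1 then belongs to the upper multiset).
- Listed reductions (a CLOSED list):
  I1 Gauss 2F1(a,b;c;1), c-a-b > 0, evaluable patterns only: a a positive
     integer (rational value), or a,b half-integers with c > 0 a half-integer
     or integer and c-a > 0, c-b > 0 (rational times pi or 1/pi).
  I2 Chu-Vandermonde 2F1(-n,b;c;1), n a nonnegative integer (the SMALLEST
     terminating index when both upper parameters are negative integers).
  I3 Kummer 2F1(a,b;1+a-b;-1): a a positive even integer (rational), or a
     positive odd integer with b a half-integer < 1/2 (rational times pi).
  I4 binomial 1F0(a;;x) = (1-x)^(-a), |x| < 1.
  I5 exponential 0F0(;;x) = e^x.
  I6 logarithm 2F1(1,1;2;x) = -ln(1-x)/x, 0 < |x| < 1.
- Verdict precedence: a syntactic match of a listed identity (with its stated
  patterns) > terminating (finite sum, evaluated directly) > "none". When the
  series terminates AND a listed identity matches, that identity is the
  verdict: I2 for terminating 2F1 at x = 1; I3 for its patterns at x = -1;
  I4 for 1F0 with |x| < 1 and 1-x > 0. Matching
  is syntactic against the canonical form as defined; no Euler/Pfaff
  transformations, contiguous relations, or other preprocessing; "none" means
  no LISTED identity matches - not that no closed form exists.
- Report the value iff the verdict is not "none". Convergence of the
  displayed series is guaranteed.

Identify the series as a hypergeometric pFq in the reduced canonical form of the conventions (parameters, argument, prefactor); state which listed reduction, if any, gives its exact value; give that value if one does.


Reduced: x = 1, 2F1, upper = {-9/5, 1}, lower = {16/5}, C = -1/11. Verdict: this is Gauss (I1, integer-parameter pattern) (x = 1: the Gamma ratio telescopes since c-a-b = 4 > 0 and a = 1 in Z>0). Its exact value is -1/20.

Key step: t_0 being -1/11, the constant factors (prefactor -1/11) combine into one prefactor.
Step ratio: r(k) = 1 * (k-9/5) (k+1) / [(k+16/5) (k+1)] - rational in k, leading ratio 1; with t_0 = -1/11, classification follows.
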